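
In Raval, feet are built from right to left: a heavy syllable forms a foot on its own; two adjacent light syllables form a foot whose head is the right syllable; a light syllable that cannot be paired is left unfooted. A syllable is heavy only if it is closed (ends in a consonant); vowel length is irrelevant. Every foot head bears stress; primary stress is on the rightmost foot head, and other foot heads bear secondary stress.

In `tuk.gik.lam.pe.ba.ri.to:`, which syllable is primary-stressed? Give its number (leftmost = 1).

Weights: 1 tuk H, 2 gik H, 3 lam H, 4 pe L, 5 ba L, 6 ri L, 7 to: L.
Parse right to left (heavy = foot alone; LL = one foot; stranded L unfooted): (ˈtuk) (ˈgik) (ˈlam) (pe.ˈba) (ri.ˈto:).
Foot heads: 1, 2, 3, 5, 7.
Primary stress on the rightmost head = syllable 7.
Primary stress: syllable 7 → tuk.gik.lam.pe.ba.ri.ˈto:.

7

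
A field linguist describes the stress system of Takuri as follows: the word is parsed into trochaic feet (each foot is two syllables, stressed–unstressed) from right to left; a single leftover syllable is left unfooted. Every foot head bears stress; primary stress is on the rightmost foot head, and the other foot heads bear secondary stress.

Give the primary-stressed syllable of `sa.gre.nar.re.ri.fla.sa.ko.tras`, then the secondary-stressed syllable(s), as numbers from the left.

primary 8, secondary 2, 4, 6

Parse right to left into trochaic (ˈσσ) feet: sa (ˈgre.nar) (ˈre.ri) (ˈfla.sa) (ˈko.tras). Syllable 1 is left unfooted.
Foot heads (stressed positions): 2, 4, 6, 8.
End Rule Rightmost: primary stress on the rightmost head = syllable 8.
Secondary stress on 2, 4, 6: sa.ˌgre.nar.ˌre.ri.ˌfla.sa.ˈko.tras.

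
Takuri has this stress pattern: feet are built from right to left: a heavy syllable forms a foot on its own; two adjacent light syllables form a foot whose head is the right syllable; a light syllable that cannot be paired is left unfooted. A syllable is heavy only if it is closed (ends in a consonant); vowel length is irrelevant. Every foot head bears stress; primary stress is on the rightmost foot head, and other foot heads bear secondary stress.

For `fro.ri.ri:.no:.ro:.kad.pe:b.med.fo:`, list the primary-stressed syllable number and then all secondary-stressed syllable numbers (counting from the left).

Weights: 1 fro L, 2 ri L, 3 ri: L, 4 no: L, 5 ro: L, 6 kad H, 7 pe:b H, 8 med H, 9 fo: L.
Parse right to left (heavy = foot alone; LL = one foot; stranded L unfooted): fro (ri.ˈri:) (no:.ˈro:) (ˈkad) (ˈpe:b) (ˈmed) fo:.
Foot heads: 3, 5, 6, 7, 8.
Primary stress on the rightmost head = syllable 8.
Secondary stress on 3, 5, 6, 7: fro.ri.ˌri:.no:.ˌro:.ˌkad.ˌpe:b.ˈmed.fo:.

primary 8, secondary 3, 5, 6, 7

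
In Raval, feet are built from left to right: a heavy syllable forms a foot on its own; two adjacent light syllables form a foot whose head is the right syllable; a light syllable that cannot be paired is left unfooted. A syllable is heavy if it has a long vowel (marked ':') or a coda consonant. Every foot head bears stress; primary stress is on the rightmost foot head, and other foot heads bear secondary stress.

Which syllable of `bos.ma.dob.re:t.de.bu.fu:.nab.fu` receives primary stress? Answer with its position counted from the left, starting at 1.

Weights: 1 bos H, 2 ma L, 3 dob H, 4 re:t H, 5 de L, 6 bu L, 7 fu: H, 8 nab H, 9 fu L.
Parse left to right (heavy = foot alone; LL = one foot; stranded L unfooted): (ˈbos) ma (ˈdob) (ˈre:t) (de.ˈbu) (ˈfu:) (ˈnab) fu.
Foot heads: 1, 3, 4, 6, 7, 8.
Primary stress on the rightmost head = syllable 8.
Primary stress: syllable 8 → bos.ma.dob.re:t.de.bu.fu:.ˈnab.fu.

8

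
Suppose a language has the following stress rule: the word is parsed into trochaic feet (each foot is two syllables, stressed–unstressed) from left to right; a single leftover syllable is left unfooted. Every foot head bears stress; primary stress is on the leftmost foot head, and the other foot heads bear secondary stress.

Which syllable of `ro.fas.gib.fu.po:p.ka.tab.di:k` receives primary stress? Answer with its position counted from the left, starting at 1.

Parse left to right into trochaic (ˈσσ) feet: (ˈro.fas) (ˈgib.fu) (ˈpo:p.ka) (ˈtab.di:k).
Foot heads (stressed positions): 1, 3, 5, 7.
End Rule Leftmost: primary stress on the leftmost head = syllable 1.
Primary stress: syllable 1 → ˈro.fas.gib.fu.po:p.ka.tab.di:k.

1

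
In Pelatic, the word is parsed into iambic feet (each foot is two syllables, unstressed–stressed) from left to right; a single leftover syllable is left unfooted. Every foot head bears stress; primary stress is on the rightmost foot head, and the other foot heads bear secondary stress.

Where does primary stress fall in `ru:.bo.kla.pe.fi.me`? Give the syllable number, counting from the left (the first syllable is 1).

6

Parse left to right into iambic (σˈσ) feet: (ru:.ˈbo) (kla.ˈpe) (fi.ˈme).
Foot heads (stressed positions): 2, 4, 6.
End Rule Rightmost: primary stress on the rightmost head = syllable 6.
Primary stress: syllable 6 → ru:.bo.kla.pe.fi.ˈme.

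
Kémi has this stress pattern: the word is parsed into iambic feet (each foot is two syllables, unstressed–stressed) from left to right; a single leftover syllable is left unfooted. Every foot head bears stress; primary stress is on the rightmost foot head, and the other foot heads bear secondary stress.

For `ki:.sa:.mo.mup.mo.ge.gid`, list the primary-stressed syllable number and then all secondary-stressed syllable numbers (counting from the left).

primary 6, secondary 2, 4

Parse left to right into iambic (σˈσ) feet: (ki:.ˈsa:) (mo.ˈmup) (mo.ˈge) gid. Syllable 7 is left unfooted.
Foot heads (stressed positions): 2, 4, 6.
End Rule Rightmost: primary stress on the rightmost head = syllable 6.
Secondary stress on 2, 4: ki:.ˌsa:.mo.ˌmup.mo.ˈge.gid.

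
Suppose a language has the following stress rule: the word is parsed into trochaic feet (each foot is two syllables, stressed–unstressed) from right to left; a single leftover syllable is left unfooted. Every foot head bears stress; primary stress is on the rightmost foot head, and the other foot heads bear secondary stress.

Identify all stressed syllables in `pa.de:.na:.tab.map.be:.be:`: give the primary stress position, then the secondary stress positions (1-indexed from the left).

primary 6, secondary 2, 4

Parse right to left into trochaic (ˈσσ) feet: pa (ˈde:.na:) (ˈtab.map) (ˈbe:.be:). Syllable 1 is left unfooted.
Foot heads (stressed positions): 2, 4, 6.
End Rule Rightmost: primary stress on the rightmost head = syllable 6.
Secondary stress on 2, 4: pa.ˌde:.na:.ˌtab.map.ˈbe:.be:.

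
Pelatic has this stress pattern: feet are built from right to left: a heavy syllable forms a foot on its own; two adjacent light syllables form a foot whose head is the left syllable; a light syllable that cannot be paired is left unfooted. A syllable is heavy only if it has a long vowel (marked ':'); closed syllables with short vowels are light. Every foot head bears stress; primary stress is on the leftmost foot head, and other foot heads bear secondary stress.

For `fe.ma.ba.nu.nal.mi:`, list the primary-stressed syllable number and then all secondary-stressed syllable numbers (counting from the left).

Weights: 1 fe L, 2 ma L, 3 ba L, 4 nu L, 5 nal L, 6 mi: H.
Parse right to left (heavy = foot alone; LL = one foot; stranded L unfooted): fe (ˈma.ba) (ˈnu.nal) (ˈmi:).
Foot heads: 2, 4, 6.
Primary stress on the leftmost head = syllable 2.
Secondary stress on 4, 6: fe.ˈma.ba.ˌnu.nal.ˌmi:.

primary 2, secondary 4, 6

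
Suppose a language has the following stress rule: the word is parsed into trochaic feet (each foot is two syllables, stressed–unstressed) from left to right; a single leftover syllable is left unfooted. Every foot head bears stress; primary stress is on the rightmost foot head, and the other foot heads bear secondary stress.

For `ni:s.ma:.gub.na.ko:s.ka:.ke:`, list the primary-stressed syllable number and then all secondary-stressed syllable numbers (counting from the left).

Parse left to right into trochaic (ˈσσ) feet: (ˈni:s.ma:) (ˈgub.na) (ˈko:s.ka:) ke:. Syllable 7 is left unfooted.
Foot heads (stressed positions): 1, 3, 5.
End Rule Rightmost: primary stress on the rightmost head = syllable 5.
Secondary stress on 1, 3: ˌni:s.ma:.ˌgub.na.ˈko:s.ka:.ke:.

primary 5, secondary 1, 3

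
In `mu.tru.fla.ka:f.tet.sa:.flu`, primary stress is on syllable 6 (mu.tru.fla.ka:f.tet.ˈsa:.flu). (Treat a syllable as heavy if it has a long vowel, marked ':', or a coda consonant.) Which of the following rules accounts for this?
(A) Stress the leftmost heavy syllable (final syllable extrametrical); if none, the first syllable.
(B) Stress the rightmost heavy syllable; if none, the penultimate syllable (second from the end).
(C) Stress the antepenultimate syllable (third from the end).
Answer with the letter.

B

Rule A → syllable 4 (observed: 6).
Rule B → syllable 6 ✓.
Rule C → syllable 5 (observed: 6).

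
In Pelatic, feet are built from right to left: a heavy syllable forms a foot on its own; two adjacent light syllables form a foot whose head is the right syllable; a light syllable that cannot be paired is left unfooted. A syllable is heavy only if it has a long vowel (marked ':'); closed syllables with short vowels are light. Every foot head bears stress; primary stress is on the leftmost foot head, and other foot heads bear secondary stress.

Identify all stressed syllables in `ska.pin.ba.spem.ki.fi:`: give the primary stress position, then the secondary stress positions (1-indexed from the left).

Weights: 1 ska L, 2 pin L, 3 ba L, 4 spem L, 5 ki L, 6 fi: H.
Parse right to left (heavy = foot alone; LL = one foot; stranded L unfooted): ska (pin.ˈba) (spem.ˈki) (ˈfi:).
Foot heads: 3, 5, 6.
Primary stress on the leftmost head = syllable 3.
Secondary stress on 5, 6: ska.pin.ˈba.spem.ˌki.ˌfi:.

primary 3, secondary 5, 6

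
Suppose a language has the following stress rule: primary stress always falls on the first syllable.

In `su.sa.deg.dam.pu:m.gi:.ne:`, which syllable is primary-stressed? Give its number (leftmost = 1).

The word has 7 syllables; the first syllable is syllable 1 (su).
Primary stress: syllable 1 → ˈsu.sa.deg.dam.pu:m.gi:.ne:.

1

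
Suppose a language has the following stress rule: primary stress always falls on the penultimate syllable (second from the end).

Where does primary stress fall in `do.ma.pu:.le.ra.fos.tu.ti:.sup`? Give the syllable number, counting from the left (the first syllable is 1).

The word has 9 syllables; the penultimate syllable (second from the end) is syllable 8 (ti:).
Primary stress: syllable 8 → do.ma.pu:.le.ra.fos.tu.ˈti:.sup.

8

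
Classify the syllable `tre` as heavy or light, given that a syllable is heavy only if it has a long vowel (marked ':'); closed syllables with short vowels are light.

`tre`: short vowel, open (no coda). Short vowel → light.

light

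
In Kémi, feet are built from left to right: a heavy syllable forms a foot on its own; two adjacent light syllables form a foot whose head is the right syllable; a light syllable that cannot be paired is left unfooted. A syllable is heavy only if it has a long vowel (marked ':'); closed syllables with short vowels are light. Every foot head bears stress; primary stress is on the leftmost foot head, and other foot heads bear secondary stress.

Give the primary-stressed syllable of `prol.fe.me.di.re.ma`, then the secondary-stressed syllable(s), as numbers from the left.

Weights: 1 prol L, 2 fe L, 3 me L, 4 di L, 5 re L, 6 ma L.
Parse left to right (heavy = foot alone; LL = one foot; stranded L unfooted): (prol.ˈfe) (me.ˈdi) (re.ˈma).
Foot heads: 2, 4, 6.
Primary stress on the leftmost head = syllable 2.
Secondary stress on 4, 6: prol.ˈfe.me.ˌdi.re.ˌma.

primary 2, secondary 4, 6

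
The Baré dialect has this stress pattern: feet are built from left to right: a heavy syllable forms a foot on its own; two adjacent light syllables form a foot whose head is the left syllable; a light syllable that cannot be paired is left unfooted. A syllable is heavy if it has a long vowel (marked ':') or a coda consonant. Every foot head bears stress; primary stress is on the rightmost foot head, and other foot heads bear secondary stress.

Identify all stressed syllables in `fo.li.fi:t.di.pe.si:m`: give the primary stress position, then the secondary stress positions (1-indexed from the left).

primary 6, secondary 1, 3, 4

Weights: 1 fo L, 2 li L, 3 fi:t H, 4 di L, 5 pe L, 6 si:m H.
Parse left to right (heavy = foot alone; LL = one foot; stranded L unfooted): (ˈfo.li) (ˈfi:t) (ˈdi.pe) (ˈsi:m).
Foot heads: 1, 3, 4, 6.
Primary stress on the rightmost head = syllable 6.
Secondary stress on 1, 3, 4: ˌfo.li.ˌfi:t.ˌdi.pe.ˈsi:m.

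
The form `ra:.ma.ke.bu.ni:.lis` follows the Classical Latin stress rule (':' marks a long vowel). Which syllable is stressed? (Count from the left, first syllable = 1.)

Classical Latin: stress the penult if heavy (long vowel or closed), else the antepenult.
Weights: 4 bu L, 5 ni: H, 6 lis H.
The penult (syllable 5, ni:) is heavy, so it takes stress.
Stress on syllable 5: ra:.ma.ke.bu.ˈni:.lis.

5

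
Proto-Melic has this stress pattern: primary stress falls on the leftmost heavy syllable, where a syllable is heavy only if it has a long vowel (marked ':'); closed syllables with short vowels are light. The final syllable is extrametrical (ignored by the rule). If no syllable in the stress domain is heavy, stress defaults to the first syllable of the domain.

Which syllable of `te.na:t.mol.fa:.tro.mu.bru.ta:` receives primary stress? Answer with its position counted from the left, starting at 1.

The final syllable (8, ta:) is extrametrical; the stress domain is syllables 1–7.
Weights: 1 te L, 2 na:t H, 3 mol L, 4 fa: H, 5 tro L, 6 mu L, 7 bru L.
Heavy syllables in the domain: 2, 4. The leftmost is syllable 2 (na:t).
Primary stress: syllable 2 → te.ˈna:t.mol.fa:.tro.mu.bru.ta:.

2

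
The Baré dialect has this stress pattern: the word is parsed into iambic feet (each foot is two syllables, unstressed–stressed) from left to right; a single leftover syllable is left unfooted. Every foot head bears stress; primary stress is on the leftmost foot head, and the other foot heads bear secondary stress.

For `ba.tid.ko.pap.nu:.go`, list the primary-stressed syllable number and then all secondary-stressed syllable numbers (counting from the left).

primary 2, secondary 4, 6

Parse left to right into iambic (σˈσ) feet: (ba.ˈtid) (ko.ˈpap) (nu:.ˈgo).
Foot heads (stressed positions): 2, 4, 6.
End Rule Leftmost: primary stress on the leftmost head = syllable 2.
Secondary stress on 4, 6: ba.ˈtid.ko.ˌpap.nu:.ˌgo.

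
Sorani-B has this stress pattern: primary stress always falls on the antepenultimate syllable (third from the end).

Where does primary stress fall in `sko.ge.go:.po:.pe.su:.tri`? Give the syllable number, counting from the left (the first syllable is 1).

5

The word has 7 syllables; the antepenultimate syllable (third from the end) is syllable 5 (pe).
Primary stress: syllable 5 → sko.ge.go:.po:.ˈpe.su:.tri.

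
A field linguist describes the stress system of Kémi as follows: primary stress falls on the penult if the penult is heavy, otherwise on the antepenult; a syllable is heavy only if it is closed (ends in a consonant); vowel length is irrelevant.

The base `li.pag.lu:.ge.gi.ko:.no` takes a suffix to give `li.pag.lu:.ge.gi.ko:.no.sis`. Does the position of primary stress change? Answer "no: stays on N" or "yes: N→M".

Base `li.pag.lu:.ge.gi.ko:.no` (7 syllables):
  Weights: 5 gi L, 6 ko: L, 7 no L.
  The penult (syllable 6, ko:) is light, so stress falls on the antepenult (syllable 5, gi).
  → primary stress on syllable 5.
Suffixed `li.pag.lu:.ge.gi.ko:.no.sis` (8 syllables):
  Weights: 6 ko: L, 7 no L, 8 sis H.
  The penult (syllable 7, no) is light, so stress falls on the antepenult (syllable 6, ko:).
  → primary stress on syllable 6.

yes: 5→6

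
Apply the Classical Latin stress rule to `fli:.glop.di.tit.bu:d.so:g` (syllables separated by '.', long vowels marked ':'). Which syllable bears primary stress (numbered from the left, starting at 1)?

Classical Latin: stress the penult if heavy (long vowel or closed), else the antepenult.
Weights: 4 tit H, 5 bu:d H, 6 so:g H.
The penult (syllable 5, bu:d) is heavy, so it takes stress.
Stress on syllable 5: fli:.glop.di.tit.ˈbu:d.so:g.

5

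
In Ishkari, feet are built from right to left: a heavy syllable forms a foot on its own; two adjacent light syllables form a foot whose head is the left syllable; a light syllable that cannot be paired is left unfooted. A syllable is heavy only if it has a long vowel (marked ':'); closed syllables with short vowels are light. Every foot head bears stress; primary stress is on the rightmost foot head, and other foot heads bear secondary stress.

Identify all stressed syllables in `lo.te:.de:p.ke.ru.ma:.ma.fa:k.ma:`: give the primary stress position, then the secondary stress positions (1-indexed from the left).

primary 9, secondary 2, 3, 4, 6, 8

Weights: 1 lo L, 2 te: H, 3 de:p H, 4 ke L, 5 ru L, 6 ma: H, 7 ma L, 8 fa:k H, 9 ma: H.
Parse right to left (heavy = foot alone; LL = one foot; stranded L unfooted): lo (ˈte:) (ˈde:p) (ˈke.ru) (ˈma:) ma (ˈfa:k) (ˈma:).
Foot heads: 2, 3, 4, 6, 8, 9.
Primary stress on the rightmost head = syllable 9.
Secondary stress on 2, 3, 4, 6, 8: lo.ˌte:.ˌde:p.ˌke.ru.ˌma:.ma.ˌfa:k.ˈma:.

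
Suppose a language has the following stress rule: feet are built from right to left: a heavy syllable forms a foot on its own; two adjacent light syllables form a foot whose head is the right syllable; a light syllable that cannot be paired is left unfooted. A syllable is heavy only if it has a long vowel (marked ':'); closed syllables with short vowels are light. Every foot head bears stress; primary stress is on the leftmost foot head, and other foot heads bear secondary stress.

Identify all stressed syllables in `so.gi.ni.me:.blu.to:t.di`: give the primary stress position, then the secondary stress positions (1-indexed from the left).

Weights: 1 so L, 2 gi L, 3 ni L, 4 me: H, 5 blu L, 6 to:t H, 7 di L.
Parse right to left (heavy = foot alone; LL = one foot; stranded L unfooted): so (gi.ˈni) (ˈme:) blu (ˈto:t) di.
Foot heads: 3, 4, 6.
Primary stress on the leftmost head = syllable 3.
Secondary stress on 4, 6: so.gi.ˈni.ˌme:.blu.ˌto:t.di.

primary 3, secondary 4, 6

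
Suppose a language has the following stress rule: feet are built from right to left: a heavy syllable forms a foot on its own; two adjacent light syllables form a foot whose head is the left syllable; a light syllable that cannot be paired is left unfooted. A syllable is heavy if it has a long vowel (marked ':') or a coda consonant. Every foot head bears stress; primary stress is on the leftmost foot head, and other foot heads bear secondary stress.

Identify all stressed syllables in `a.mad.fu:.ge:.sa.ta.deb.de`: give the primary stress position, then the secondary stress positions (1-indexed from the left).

Weights: 1 a L, 2 mad H, 3 fu: H, 4 ge: H, 5 sa L, 6 ta L, 7 deb H, 8 de L.
Parse right to left (heavy = foot alone; LL = one foot; stranded L unfooted): a (ˈmad) (ˈfu:) (ˈge:) (ˈsa.ta) (ˈdeb) de.
Foot heads: 2, 3, 4, 5, 7.
Primary stress on the leftmost head = syllable 2.
Secondary stress on 3, 4, 5, 7: a.ˈmad.ˌfu:.ˌge:.ˌsa.ta.ˌdeb.de.

primary 2, secondary 3, 4, 5, 7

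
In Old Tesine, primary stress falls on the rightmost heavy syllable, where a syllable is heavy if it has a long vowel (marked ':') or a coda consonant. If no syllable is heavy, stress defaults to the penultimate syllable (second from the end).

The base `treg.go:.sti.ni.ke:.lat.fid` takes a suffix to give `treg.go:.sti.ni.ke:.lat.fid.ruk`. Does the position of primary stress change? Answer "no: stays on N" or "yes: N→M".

yes: 7→8

Base `treg.go:.sti.ni.ke:.lat.fid` (7 syllables):
  Weights: 1 treg H, 2 go: H, 3 sti L, 4 ni L, 5 ke: H, 6 lat H, 7 fid H.
  Heavy syllables in the domain: 1, 2, 5, 6, 7. The rightmost is syllable 7 (fid).
  → primary stress on syllable 7.
Suffixed `treg.go:.sti.ni.ke:.lat.fid.ruk` (8 syllables):
  Weights: 1 treg H, 2 go: H, 3 sti L, 4 ni L, 5 ke: H, 6 lat H, 7 fid H, 8 ruk H.
  Heavy syllables in the domain: 1, 2, 5, 6, 7, 8. The rightmost is syllable 8 (ruk).
  → primary stress on syllable 8.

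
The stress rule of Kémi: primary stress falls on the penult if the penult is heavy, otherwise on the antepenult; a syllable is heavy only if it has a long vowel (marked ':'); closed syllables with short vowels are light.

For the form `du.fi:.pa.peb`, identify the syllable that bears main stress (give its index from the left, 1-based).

Weights: 2 fi: H, 3 pa L, 4 peb L.
The penult (syllable 3, pa) is light, so stress falls on the antepenult (syllable 2, fi:).
Primary stress: syllable 2 → du.ˈfi:.pa.peb.

2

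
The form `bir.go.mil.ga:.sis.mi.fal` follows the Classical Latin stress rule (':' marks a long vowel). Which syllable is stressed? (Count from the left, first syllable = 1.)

5

Classical Latin: stress the penult if heavy (long vowel or closed), else the antepenult.
Weights: 5 sis H, 6 mi L, 7 fal H.
The penult (syllable 6, mi) is light, so stress falls on the antepenult (syllable 5, sis).
Stress on syllable 5: bir.go.mil.ga:.ˈsis.mi.fal.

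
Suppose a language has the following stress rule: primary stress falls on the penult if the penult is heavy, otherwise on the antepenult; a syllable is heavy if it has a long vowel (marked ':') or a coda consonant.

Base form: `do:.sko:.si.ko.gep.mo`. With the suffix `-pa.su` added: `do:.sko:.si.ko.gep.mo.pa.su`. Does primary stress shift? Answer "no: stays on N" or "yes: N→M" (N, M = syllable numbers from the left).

yes: 5→6

Base `do:.sko:.si.ko.gep.mo` (6 syllables):
  Weights: 4 ko L, 5 gep H, 6 mo L.
  The penult (syllable 5, gep) is heavy, so it takes stress.
  → primary stress on syllable 5.
Suffixed `do:.sko:.si.ko.gep.mo.pa.su` (8 syllables):
  Weights: 6 mo L, 7 pa L, 8 su L.
  The penult (syllable 7, pa) is light, so stress falls on the antepenult (syllable 6, mo).
  → primary stress on syllable 6.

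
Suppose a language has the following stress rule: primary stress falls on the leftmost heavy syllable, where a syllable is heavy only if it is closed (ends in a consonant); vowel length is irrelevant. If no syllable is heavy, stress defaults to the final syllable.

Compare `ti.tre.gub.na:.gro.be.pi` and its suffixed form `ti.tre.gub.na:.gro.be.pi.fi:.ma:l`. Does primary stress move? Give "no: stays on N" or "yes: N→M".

no: stays on 3

Base `ti.tre.gub.na:.gro.be.pi` (7 syllables):
  Weights: 1 ti L, 2 tre L, 3 gub H, 4 na: L, 5 gro L, 6 be L, 7 pi L.
  Heavy syllables in the domain: 3. The leftmost is syllable 3 (gub).
  → primary stress on syllable 3.
Suffixed `ti.tre.gub.na:.gro.be.pi.fi:.ma:l` (9 syllables):
  Weights: 1 ti L, 2 tre L, 3 gub H, 4 na: L, 5 gro L, 6 be L, 7 pi L, 8 fi: L, 9 ma:l H.
  Heavy syllables in the domain: 3, 9. The leftmost is syllable 3 (gub).
  → primary stress on syllable 3.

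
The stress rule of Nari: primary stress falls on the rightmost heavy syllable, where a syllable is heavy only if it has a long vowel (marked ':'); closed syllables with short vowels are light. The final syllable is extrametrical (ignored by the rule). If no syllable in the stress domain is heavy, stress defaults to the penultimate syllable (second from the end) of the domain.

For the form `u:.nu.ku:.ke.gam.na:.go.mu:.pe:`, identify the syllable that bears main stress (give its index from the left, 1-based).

The final syllable (9, pe:) is extrametrical; the stress domain is syllables 1–8.
Weights: 1 u: H, 2 nu L, 3 ku: H, 4 ke L, 5 gam L, 6 na: H, 7 go L, 8 mu: H.
Heavy syllables in the domain: 1, 3, 6, 8. The rightmost is syllable 8 (mu:).
Primary stress: syllable 8 → u:.nu.ku:.ke.gam.na:.go.ˈmu:.pe:.

8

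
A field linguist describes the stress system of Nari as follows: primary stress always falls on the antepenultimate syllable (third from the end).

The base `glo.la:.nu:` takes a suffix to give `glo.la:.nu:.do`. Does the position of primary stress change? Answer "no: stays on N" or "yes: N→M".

yes: 1→2

Base `glo.la:.nu:` (3 syllables):
  The word has 3 syllables; the antepenultimate syllable (third from the end) is syllable 1 (glo).
  → primary stress on syllable 1.
Suffixed `glo.la:.nu:.do` (4 syllables):
  The word has 4 syllables; the antepenultimate syllable (third from the end) is syllable 2 (la:).
  → primary stress on syllable 2.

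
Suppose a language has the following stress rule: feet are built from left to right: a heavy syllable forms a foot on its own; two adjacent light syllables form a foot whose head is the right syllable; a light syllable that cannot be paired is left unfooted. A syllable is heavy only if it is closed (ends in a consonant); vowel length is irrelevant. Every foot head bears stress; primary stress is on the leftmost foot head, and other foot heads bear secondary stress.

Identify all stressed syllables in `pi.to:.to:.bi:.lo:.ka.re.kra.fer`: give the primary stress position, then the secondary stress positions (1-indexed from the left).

Weights: 1 pi L, 2 to: L, 3 to: L, 4 bi: L, 5 lo: L, 6 ka L, 7 re L, 8 kra L, 9 fer H.
Parse left to right (heavy = foot alone; LL = one foot; stranded L unfooted): (pi.ˈto:) (to:.ˈbi:) (lo:.ˈka) (re.ˈkra) (ˈfer).
Foot heads: 2, 4, 6, 8, 9.
Primary stress on the leftmost head = syllable 2.
Secondary stress on 4, 6, 8, 9: pi.ˈto:.to:.ˌbi:.lo:.ˌka.re.ˌkra.ˌfer.

primary 2, secondary 4, 6, 8, 9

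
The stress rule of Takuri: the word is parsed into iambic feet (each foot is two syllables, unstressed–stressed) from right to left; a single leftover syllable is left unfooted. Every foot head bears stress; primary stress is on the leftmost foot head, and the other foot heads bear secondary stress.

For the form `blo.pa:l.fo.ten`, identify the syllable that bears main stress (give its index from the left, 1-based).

Parse right to left into iambic (σˈσ) feet: (blo.ˈpa:l) (fo.ˈten).
Foot heads (stressed positions): 2, 4.
End Rule Leftmost: primary stress on the leftmost head = syllable 2.
Primary stress: syllable 2 → blo.ˈpa:l.fo.ten.

2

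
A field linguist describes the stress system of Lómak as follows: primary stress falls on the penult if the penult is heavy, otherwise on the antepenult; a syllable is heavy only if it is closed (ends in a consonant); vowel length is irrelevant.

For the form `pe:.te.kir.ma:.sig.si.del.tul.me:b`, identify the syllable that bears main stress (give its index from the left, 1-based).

Weights: 7 del H, 8 tul H, 9 me:b H.
The penult (syllable 8, tul) is heavy, so it takes stress.
Primary stress: syllable 8 → pe:.te.kir.ma:.sig.si.del.ˈtul.me:b.

8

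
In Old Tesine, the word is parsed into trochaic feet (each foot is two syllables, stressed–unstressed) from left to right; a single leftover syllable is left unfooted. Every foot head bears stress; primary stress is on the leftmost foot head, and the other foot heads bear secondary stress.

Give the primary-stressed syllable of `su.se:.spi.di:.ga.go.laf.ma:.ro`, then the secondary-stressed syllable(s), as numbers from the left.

Parse left to right into trochaic (ˈσσ) feet: (ˈsu.se:) (ˈspi.di:) (ˈga.go) (ˈlaf.ma:) ro. Syllable 9 is left unfooted.
Foot heads (stressed positions): 1, 3, 5, 7.
End Rule Leftmost: primary stress on the leftmost head = syllable 1.
Secondary stress on 3, 5, 7: ˈsu.se:.ˌspi.di:.ˌga.go.ˌlaf.ma:.ro.

primary 1, secondary 3, 5, 7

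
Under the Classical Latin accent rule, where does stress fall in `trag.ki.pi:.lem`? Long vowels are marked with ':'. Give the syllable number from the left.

Classical Latin: stress the penult if heavy (long vowel or closed), else the antepenult.
Weights: 2 ki L, 3 pi: H, 4 lem H.
The penult (syllable 3, pi:) is heavy, so it takes stress.
Stress on syllable 3: trag.ki.ˈpi:.lem.

3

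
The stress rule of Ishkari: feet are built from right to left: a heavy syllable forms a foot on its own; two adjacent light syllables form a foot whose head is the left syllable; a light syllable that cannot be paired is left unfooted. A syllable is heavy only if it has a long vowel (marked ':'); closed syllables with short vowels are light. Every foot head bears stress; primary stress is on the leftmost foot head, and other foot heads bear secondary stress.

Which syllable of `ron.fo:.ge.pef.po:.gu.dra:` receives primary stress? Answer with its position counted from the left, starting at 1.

Weights: 1 ron L, 2 fo: H, 3 ge L, 4 pef L, 5 po: H, 6 gu L, 7 dra: H.
Parse right to left (heavy = foot alone; LL = one foot; stranded L unfooted): ron (ˈfo:) (ˈge.pef) (ˈpo:) gu (ˈdra:).
Foot heads: 2, 3, 5, 7.
Primary stress on the leftmost head = syllable 2.
Primary stress: syllable 2 → ron.ˈfo:.ge.pef.po:.gu.dra:.

2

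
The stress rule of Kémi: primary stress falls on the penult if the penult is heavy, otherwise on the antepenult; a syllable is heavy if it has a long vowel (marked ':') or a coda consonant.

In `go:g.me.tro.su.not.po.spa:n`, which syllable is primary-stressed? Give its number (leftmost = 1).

5

Weights: 5 not H, 6 po L, 7 spa:n H.
The penult (syllable 6, po) is light, so stress falls on the antepenult (syllable 5, not).
Primary stress: syllable 5 → go:g.me.tro.su.ˈnot.po.spa:n.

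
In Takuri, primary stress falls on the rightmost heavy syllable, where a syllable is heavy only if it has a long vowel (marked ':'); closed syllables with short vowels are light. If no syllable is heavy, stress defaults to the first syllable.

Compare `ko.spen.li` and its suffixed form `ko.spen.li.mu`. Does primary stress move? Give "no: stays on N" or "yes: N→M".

no: stays on 1

Base `ko.spen.li` (3 syllables):
  Weights: 1 ko L, 2 spen L, 3 li L.
  No heavy syllable in the domain; default to the first syllable = syllable 1.
  → primary stress on syllable 1.
Suffixed `ko.spen.li.mu` (4 syllables):
  Weights: 1 ko L, 2 spen L, 3 li L, 4 mu L.
  No heavy syllable in the domain; default to the first syllable = syllable 1.
  → primary stress on syllable 1.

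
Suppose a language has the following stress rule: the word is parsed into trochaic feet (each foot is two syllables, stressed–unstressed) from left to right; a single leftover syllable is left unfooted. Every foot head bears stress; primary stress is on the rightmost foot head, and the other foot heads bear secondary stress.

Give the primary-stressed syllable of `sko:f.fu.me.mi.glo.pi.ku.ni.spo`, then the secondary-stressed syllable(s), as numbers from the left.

primary 7, secondary 1, 3, 5

Parse left to right into trochaic (ˈσσ) feet: (ˈsko:f.fu) (ˈme.mi) (ˈglo.pi) (ˈku.ni) spo. Syllable 9 is left unfooted.
Foot heads (stressed positions): 1, 3, 5, 7.
End Rule Rightmost: primary stress on the rightmost head = syllable 7.
Secondary stress on 1, 3, 5: ˌsko:f.fu.ˌme.mi.ˌglo.pi.ˈku.ni.spo.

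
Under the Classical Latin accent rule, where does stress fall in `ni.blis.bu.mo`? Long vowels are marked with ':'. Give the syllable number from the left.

2

Classical Latin: stress the penult if heavy (long vowel or closed), else the antepenult.
Weights: 2 blis H, 3 bu L, 4 mo L.
The penult (syllable 3, bu) is light, so stress falls on the antepenult (syllable 2, blis).
Stress on syllable 2: ni.ˈblis.bu.mo.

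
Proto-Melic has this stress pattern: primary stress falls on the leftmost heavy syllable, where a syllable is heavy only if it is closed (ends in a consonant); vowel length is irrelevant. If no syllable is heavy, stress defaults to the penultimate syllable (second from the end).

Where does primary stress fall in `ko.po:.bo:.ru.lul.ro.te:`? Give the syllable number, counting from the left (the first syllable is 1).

5

Weights: 1 ko L, 2 po: L, 3 bo: L, 4 ru L, 5 lul H, 6 ro L, 7 te: L.
Heavy syllables in the domain: 5. The leftmost is syllable 5 (lul).
Primary stress: syllable 5 → ko.po:.bo:.ru.ˈlul.ro.te:.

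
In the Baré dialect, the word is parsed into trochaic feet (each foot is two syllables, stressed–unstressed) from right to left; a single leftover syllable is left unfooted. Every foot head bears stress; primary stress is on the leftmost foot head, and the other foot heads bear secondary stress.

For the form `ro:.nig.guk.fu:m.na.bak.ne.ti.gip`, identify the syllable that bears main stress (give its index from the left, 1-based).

2

Parse right to left into trochaic (ˈσσ) feet: ro: (ˈnig.guk) (ˈfu:m.na) (ˈbak.ne) (ˈti.gip). Syllable 1 is left unfooted.
Foot heads (stressed positions): 2, 4, 6, 8.
End Rule Leftmost: primary stress on the leftmost head = syllable 2.
Primary stress: syllable 2 → ro:.ˈnig.guk.fu:m.na.bak.ne.ti.gip.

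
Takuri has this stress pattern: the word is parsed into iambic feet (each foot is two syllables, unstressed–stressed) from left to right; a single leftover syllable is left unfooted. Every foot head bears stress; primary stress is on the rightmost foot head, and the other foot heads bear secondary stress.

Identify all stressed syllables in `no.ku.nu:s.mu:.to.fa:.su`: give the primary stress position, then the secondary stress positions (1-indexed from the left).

primary 6, secondary 2, 4

Parse left to right into iambic (σˈσ) feet: (no.ˈku) (nu:s.ˈmu:) (to.ˈfa:) su. Syllable 7 is left unfooted.
Foot heads (stressed positions): 2, 4, 6.
End Rule Rightmost: primary stress on the rightmost head = syllable 6.
Secondary stress on 2, 4: no.ˌku.nu:s.ˌmu:.to.ˈfa:.su.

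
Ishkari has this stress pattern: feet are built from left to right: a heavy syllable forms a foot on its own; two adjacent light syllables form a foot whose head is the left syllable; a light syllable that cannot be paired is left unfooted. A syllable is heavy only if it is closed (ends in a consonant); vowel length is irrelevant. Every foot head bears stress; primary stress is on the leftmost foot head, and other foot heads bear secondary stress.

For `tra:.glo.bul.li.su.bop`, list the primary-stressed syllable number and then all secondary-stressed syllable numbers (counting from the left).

primary 1, secondary 3, 4, 6

Weights: 1 tra: L, 2 glo L, 3 bul H, 4 li L, 5 su L, 6 bop H.
Parse left to right (heavy = foot alone; LL = one foot; stranded L unfooted): (ˈtra:.glo) (ˈbul) (ˈli.su) (ˈbop).
Foot heads: 1, 3, 4, 6.
Primary stress on the leftmost head = syllable 1.
Secondary stress on 3, 4, 6: ˈtra:.glo.ˌbul.ˌli.su.ˌbop.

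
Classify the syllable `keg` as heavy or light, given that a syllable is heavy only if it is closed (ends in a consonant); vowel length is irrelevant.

`keg`: short vowel, closed (coda /g/). Closed (coda /g/) → heavy.

heavy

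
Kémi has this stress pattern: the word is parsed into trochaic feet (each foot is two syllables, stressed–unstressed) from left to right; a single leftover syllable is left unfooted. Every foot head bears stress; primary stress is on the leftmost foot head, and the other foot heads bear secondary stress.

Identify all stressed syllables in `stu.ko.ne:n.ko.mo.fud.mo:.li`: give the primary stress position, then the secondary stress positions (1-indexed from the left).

primary 1, secondary 3, 5, 7

Parse left to right into trochaic (ˈσσ) feet: (ˈstu.ko) (ˈne:n.ko) (ˈmo.fud) (ˈmo:.li).
Foot heads (stressed positions): 1, 3, 5, 7.
End Rule Leftmost: primary stress on the leftmost head = syllable 1.
Secondary stress on 3, 5, 7: ˈstu.ko.ˌne:n.ko.ˌmo.fud.ˌmo:.li.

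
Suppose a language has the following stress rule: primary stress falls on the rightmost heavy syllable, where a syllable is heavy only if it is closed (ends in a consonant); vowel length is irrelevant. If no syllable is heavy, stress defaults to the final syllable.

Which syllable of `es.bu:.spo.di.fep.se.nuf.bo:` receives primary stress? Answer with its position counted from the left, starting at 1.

Weights: 1 es H, 2 bu: L, 3 spo L, 4 di L, 5 fep H, 6 se L, 7 nuf H, 8 bo: L.
Heavy syllables in the domain: 1, 5, 7. The rightmost is syllable 7 (nuf).
Primary stress: syllable 7 → es.bu:.spo.di.fep.se.ˈnuf.bo:.

7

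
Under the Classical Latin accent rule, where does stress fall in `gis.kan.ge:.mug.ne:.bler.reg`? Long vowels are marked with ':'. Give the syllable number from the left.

Classical Latin: stress the penult if heavy (long vowel or closed), else the antepenult.
Weights: 5 ne: H, 6 bler H, 7 reg H.
The penult (syllable 6, bler) is heavy, so it takes stress.
Stress on syllable 6: gis.kan.ge:.mug.ne:.ˈbler.reg.

6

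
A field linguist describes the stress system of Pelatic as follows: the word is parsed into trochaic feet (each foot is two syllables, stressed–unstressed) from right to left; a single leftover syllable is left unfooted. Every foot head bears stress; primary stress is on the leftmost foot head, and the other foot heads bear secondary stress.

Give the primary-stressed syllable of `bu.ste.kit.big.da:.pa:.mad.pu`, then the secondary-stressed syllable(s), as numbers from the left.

Parse right to left into trochaic (ˈσσ) feet: (ˈbu.ste) (ˈkit.big) (ˈda:.pa:) (ˈmad.pu).
Foot heads (stressed positions): 1, 3, 5, 7.
End Rule Leftmost: primary stress on the leftmost head = syllable 1.
Secondary stress on 3, 5, 7: ˈbu.ste.ˌkit.big.ˌda:.pa:.ˌmad.pu.

primary 1, secondary 3, 5, 7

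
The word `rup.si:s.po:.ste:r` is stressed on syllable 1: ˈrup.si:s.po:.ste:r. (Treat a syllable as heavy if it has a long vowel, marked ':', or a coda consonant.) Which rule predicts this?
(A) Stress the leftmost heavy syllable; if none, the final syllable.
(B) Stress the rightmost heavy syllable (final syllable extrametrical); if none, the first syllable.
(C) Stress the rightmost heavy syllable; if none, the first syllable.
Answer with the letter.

Rule A → syllable 1 ✓.
Rule B → syllable 3 (observed: 1).
Rule C → syllable 4 (observed: 1).

A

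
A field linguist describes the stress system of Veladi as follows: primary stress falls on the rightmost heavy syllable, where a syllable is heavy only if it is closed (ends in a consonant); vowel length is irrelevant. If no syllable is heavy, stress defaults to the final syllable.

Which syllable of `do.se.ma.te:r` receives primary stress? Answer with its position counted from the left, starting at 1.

Weights: 1 do L, 2 se L, 3 ma L, 4 te:r H.
Heavy syllables in the domain: 4. The rightmost is syllable 4 (te:r).
Primary stress: syllable 4 → do.se.ma.ˈte:r.

4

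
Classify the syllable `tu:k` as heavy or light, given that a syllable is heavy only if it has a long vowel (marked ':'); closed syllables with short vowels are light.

`tu:k`: long vowel, closed (coda /k/). Long vowel → heavy.

heavy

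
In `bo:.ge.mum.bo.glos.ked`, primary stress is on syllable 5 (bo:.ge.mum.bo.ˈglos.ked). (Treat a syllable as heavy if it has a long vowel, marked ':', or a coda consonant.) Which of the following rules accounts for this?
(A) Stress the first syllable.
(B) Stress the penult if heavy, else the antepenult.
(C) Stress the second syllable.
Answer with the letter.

Rule A → syllable 1 (observed: 5).
Rule B → syllable 5 ✓.
Rule C → syllable 2 (observed: 5).

B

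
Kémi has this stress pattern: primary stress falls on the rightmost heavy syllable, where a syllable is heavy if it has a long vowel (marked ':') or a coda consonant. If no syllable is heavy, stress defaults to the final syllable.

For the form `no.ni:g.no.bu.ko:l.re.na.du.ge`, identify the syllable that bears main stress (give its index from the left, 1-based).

Weights: 1 no L, 2 ni:g H, 3 no L, 4 bu L, 5 ko:l H, 6 re L, 7 na L, 8 du L, 9 ge L.
Heavy syllables in the domain: 2, 5. The rightmost is syllable 5 (ko:l).
Primary stress: syllable 5 → no.ni:g.no.bu.ˈko:l.re.na.du.ge.

5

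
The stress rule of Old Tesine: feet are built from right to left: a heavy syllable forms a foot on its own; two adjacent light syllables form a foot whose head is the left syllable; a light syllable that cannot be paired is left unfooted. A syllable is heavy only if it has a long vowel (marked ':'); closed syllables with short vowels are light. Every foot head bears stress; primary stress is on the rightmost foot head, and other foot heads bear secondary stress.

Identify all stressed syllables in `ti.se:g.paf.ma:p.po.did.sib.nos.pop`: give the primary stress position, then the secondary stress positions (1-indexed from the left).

primary 8, secondary 2, 4, 6

Weights: 1 ti L, 2 se:g H, 3 paf L, 4 ma:p H, 5 po L, 6 did L, 7 sib L, 8 nos L, 9 pop L.
Parse right to left (heavy = foot alone; LL = one foot; stranded L unfooted): ti (ˈse:g) paf (ˈma:p) po (ˈdid.sib) (ˈnos.pop).
Foot heads: 2, 4, 6, 8.
Primary stress on the rightmost head = syllable 8.
Secondary stress on 2, 4, 6: ti.ˌse:g.paf.ˌma:p.po.ˌdid.sib.ˈnos.pop.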